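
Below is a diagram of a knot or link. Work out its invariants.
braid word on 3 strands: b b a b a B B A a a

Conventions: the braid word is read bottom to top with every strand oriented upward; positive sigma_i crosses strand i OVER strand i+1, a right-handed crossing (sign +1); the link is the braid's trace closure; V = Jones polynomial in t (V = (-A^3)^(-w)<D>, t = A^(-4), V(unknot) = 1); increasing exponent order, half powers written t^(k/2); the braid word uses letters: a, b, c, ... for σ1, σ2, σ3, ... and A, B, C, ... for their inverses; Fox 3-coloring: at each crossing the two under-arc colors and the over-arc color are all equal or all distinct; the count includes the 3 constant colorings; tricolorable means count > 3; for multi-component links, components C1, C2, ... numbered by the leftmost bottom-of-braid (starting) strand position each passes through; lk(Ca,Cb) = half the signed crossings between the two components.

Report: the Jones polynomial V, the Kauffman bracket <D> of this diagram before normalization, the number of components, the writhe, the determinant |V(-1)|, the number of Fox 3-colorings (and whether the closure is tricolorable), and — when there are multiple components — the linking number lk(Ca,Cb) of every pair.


V = t - t^2 + 2t^3 - t^4 + t^5 - t^6
<D> = -A^-12 + A^-8 - A^-4 + 2 - A^4 + A^8 (w = +4)
1 component over 10 crossings, w = +4
3 Fox colorings among 3^10, |V(-1)| = 7: not tricolorable
why: the span of V is 5, forcing >= 5 crossings in any diagram


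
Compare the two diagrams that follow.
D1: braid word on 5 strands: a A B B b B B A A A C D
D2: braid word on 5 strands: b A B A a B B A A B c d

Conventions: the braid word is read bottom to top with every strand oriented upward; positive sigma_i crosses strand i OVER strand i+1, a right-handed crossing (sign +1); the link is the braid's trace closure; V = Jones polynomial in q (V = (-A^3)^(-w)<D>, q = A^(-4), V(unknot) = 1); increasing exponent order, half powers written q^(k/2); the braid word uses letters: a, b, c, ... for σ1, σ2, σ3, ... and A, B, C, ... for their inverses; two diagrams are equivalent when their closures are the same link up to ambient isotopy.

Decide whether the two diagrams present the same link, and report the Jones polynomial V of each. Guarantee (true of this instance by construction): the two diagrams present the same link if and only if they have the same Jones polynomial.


equivalent: yes
D1 (bracket A^-16 + 2A^-8 - 2A^-4 + 1 - 2A^4 + A^8; 12 crossings at w = -8): V = q^-8 - 2q^-7 + q^-6 - 2q^-5 + 2q^-4 + q^-2
V(D2) = q^-8 - 2q^-7 + q^-6 - 2q^-5 + 2q^-4 + q^-2  (w -4, c 12, <D> = A^-4 + 2A^4 - 2A^8 + A^12 - 2A^16 + A^20)
key observation: D2 (12 crossings) and D1 (12) are Markov-related braid presentations


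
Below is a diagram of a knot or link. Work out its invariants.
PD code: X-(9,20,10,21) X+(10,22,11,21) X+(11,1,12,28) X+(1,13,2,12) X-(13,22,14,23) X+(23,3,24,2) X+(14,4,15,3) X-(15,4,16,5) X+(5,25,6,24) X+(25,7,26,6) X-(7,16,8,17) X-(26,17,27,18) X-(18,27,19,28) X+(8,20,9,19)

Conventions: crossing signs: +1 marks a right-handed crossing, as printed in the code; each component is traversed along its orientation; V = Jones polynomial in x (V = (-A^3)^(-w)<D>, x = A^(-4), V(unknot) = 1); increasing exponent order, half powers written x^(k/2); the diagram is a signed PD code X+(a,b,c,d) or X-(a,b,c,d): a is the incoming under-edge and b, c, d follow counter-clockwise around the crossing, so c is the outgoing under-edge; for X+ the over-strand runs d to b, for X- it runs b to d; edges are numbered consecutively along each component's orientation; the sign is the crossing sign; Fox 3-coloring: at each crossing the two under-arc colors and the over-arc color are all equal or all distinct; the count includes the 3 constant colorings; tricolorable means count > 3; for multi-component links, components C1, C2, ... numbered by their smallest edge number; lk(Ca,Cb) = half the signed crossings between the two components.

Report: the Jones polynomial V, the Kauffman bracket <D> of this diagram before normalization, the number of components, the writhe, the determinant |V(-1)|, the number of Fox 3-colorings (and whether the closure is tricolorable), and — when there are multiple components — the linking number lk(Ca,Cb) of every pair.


V = -x^-2 + 2x^-1 - 2 + 4x - 4x^2 + 4x^3 - 3x^4 + 2x^5 - x^6
<D> = -A^-18 + 2A^-14 - 3A^-10 + 4A^-6 - 4A^-2 + 4A^2 - 2A^6 + 2A^10 - A^14 (w = +2)
1 component over 14 crossings, w = +2
3 Fox colorings among 3^14, |V(-1)| = 23: not tricolorable
why: V spans 8 powers of x: at least 8 crossings in any diagram


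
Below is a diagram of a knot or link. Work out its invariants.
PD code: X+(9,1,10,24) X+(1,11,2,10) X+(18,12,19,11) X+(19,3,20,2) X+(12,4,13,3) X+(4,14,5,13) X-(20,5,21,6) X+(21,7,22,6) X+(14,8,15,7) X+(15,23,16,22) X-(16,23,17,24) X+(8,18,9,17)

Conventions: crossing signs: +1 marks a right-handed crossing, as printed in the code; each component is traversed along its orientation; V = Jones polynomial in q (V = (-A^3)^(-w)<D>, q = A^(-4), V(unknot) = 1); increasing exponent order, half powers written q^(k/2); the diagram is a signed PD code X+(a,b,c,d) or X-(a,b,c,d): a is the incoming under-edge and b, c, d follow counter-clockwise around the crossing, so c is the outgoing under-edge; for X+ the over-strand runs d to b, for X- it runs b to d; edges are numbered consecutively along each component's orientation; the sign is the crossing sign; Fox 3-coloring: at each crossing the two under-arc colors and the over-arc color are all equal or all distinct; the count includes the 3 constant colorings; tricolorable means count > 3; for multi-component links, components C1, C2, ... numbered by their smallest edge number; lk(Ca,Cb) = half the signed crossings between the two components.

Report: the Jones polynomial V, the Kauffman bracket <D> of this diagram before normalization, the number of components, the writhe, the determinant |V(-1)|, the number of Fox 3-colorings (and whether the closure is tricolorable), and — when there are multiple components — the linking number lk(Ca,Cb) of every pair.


Jones polynomial: V(q) = q^3 + q^5 - q^6 + q^7 - q^8 + q^9 - q^10
<D> = -A^-16 + A^-12 - A^-8 + A^-4 - 1 + A^4 + A^12; writhe +8
components 1, writhe +8 (12 crossings)
3-colorings: 3 of 3^12, det 7 — not tricolorable
note: w = +8 (over 12 crossings) is diagram-only; (-A^3)^(-8) removes it from V


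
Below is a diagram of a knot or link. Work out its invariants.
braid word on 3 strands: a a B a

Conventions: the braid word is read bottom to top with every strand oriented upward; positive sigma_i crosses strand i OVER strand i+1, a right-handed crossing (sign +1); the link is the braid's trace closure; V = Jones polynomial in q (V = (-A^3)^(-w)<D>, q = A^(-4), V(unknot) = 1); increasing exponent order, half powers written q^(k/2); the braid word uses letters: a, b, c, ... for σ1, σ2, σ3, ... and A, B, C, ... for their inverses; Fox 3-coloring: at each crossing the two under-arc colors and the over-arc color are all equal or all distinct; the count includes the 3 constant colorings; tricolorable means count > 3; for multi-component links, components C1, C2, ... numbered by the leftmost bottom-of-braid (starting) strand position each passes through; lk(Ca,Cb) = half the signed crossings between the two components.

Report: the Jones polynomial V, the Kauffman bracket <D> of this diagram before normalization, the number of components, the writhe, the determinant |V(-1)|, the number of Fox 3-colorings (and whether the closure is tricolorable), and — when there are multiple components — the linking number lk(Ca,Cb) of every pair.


V = q + q^3 - q^4
<D> = -A^-10 + A^-6 + A^2 (w = +2)
1 component over 4 crossings, w = +2
9 Fox colorings among 3^4, |V(-1)| = 3: tricolorable
why: |V(-1)| = 3: so tricolorable, since 3 divides 3


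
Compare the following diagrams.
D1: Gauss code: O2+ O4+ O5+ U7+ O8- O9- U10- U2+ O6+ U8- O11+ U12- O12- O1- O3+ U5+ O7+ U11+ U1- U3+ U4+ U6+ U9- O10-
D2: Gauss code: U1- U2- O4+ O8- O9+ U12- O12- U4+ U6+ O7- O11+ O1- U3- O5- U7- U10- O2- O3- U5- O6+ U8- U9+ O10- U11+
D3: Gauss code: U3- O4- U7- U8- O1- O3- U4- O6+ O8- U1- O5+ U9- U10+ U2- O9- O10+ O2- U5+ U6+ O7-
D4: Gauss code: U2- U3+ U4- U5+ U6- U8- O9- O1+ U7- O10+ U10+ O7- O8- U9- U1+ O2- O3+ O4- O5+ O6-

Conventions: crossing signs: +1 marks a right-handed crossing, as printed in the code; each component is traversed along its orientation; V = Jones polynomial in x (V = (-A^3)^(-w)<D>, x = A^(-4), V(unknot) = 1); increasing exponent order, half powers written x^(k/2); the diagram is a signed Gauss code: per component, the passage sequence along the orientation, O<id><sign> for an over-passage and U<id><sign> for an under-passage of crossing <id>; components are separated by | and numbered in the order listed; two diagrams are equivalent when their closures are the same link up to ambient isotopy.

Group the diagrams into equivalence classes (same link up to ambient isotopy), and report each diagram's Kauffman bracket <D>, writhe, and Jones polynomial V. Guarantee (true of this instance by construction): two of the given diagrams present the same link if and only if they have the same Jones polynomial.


grouping into links: {D1} | {D2, D3} | {D4}
V(D1) = x + x^3 - x^4  (w +2, c 12, <D> = -A^-10 + A^-6 + A^2)
V(D2) = -x^-6 + x^-5 - x^-4 + 2x^-3 - x^-2 + x^-1  (w -4, c 12, <D> = A^-8 - A^-4 + 2 - A^4 + A^8 - A^12)
V(D3) = -x^-6 + x^-5 - x^-4 + 2x^-3 - x^-2 + x^-1  [10 crossings, <D> = A^-8 - A^-4 + 2 - A^4 + A^8 - A^12, w = -4]
D4 (bracket A^-6; 10 crossings at w = -2): V = 1
key observation: V(x) takes 3 values over 4 diagrams, fixing the grouping


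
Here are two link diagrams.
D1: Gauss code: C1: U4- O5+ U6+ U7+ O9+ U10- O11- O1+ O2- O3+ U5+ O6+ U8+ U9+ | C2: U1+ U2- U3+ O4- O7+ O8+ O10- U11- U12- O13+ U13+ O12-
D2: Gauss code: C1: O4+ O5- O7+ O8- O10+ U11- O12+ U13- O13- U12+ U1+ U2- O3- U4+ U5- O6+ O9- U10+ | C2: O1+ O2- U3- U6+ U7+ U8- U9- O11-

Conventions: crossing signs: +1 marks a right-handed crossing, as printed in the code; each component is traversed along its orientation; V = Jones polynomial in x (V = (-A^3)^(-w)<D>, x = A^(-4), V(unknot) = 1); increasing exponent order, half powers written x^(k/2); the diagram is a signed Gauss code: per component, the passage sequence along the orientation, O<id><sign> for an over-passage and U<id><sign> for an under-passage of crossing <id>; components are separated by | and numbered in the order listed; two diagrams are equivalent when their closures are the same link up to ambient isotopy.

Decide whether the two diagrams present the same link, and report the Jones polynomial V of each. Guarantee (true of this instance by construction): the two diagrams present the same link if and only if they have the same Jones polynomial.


same link: no
V(D1) = -x^(1/2) - x^(3/2) - x^(5/2) + x^(9/2)  [13 crossings, <D> = -A^-9 + A^-1 + A^3 + A^7, w = +3]
D2 (bracket A^-1 + A^7; 13 crossings at w = -1): V = -x^(-5/2) - x^(-1/2)
note: V(x) takes 2 values over 2 diagrams, fixing the grouping


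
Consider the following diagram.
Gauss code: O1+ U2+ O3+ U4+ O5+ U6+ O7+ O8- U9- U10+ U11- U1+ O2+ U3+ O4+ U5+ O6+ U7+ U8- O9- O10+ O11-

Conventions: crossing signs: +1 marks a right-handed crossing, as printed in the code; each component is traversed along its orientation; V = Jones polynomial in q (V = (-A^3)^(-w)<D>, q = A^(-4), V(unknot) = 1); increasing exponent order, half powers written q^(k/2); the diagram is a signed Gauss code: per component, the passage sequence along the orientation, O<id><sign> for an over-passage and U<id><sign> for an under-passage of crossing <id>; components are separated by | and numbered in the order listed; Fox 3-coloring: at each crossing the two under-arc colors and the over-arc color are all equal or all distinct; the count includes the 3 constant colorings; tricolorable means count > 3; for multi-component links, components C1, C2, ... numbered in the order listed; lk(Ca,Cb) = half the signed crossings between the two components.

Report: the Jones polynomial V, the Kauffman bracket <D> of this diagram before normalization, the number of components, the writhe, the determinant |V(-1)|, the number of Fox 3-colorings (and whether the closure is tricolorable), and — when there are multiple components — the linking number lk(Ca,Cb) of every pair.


V(q) = q^2 + q^4 - q^5 + q^6 - q^7
bracket: A^-13 - A^-9 + A^-5 - A^-1 - A^7, w = +5
1 component, writhe +5, over 11 crossings
det 5, colorings 3 of 3^11 — not tricolorable
observation: det 5 = |V(-1)|; not divisible by 3, so not tricolorable


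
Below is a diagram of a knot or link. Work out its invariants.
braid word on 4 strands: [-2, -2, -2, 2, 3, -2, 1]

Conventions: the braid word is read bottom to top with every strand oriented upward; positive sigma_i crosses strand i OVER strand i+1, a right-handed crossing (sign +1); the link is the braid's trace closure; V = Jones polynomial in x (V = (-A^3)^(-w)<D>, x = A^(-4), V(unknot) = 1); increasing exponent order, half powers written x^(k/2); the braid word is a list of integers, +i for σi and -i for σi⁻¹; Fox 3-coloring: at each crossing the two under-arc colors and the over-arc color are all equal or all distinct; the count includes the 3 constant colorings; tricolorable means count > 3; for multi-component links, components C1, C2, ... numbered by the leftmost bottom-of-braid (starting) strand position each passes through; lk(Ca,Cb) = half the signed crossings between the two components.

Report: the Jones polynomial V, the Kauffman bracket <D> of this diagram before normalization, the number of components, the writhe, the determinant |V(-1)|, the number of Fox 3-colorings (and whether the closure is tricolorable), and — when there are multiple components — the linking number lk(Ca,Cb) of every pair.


V = -x^-4 + x^-3 + x^-1
<D> = -A - A^9 + A^13 (w = -1)
1 component over 7 crossings, w = -1
9 Fox colorings among 3^7, |V(-1)| = 3: tricolorable
why: the span of V is 3, forcing >= 3 crossings in any diagram


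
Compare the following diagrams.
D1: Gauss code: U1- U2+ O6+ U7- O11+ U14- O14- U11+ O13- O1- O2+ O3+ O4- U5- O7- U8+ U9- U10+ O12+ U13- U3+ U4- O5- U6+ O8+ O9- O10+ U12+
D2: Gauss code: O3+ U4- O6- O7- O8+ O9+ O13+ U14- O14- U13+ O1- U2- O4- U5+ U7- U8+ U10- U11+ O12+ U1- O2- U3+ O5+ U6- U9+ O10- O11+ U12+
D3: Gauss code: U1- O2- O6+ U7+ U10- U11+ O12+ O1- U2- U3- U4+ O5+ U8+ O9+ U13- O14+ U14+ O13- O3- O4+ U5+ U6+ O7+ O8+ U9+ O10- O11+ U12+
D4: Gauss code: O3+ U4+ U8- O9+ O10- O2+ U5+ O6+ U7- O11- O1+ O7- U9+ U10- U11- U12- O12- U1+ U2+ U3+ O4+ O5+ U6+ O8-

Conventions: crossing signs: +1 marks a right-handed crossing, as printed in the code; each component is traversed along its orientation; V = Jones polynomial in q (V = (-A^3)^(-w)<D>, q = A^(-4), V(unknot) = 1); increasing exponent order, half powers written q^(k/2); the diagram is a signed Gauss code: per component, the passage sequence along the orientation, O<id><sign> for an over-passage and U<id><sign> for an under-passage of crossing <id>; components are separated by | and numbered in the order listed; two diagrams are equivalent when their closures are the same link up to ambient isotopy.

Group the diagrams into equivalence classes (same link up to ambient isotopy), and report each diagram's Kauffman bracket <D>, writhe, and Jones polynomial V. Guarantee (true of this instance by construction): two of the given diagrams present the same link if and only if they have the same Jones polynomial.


grouping into links: {D1, D2} | {D3, D4}
V(D1) = -q^-3 + 2q^-2 - 2q^-1 + 3 - 2q + 2q^2 - q^3  (w 0, c 14, <D> = -A^-12 + 2A^-8 - 2A^-4 + 3 - 2A^4 + 2A^8 - A^12)
V(D2) = -q^-3 + 2q^-2 - 2q^-1 + 3 - 2q + 2q^2 - q^3  (w 0, c 14, <D> = -A^-12 + 2A^-8 - 2A^-4 + 3 - 2A^4 + 2A^8 - A^12)
V(D3) = q - q^2 + 2q^3 - q^4 + q^5 - q^6  (w +4, c 14, <D> = -A^-12 + A^-8 - A^-4 + 2 - A^4 + A^8)
D4 (bracket -A^-18 + A^-14 - A^-10 + 2A^-6 - A^-2 + A^2; 12 crossings at w = +2): V = q - q^2 + 2q^3 - q^4 + q^5 - q^6
key observation: 2 classes among 4 diagrams; unequal V(q) rules out equality


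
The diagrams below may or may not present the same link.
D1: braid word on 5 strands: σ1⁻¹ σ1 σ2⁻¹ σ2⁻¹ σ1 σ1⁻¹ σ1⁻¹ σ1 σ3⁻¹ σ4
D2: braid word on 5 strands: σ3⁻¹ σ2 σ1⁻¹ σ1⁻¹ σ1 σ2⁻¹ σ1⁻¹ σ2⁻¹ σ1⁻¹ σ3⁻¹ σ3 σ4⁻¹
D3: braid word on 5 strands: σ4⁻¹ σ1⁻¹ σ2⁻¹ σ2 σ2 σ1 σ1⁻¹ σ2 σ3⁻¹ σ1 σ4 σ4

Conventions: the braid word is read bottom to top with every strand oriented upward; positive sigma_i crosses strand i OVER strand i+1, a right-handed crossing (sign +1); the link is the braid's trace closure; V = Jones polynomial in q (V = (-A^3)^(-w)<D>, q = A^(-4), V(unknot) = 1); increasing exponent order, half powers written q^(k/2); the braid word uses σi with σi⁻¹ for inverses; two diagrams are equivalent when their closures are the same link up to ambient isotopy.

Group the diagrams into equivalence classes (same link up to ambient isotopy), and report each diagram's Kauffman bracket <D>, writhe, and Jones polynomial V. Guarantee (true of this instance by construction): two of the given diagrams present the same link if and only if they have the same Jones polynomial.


equivalence classes: {D1} | {D2} | {D3}
D1 (bracket A^-6 + A^-2 + A^2 + A^6; 10 crossings at w = -2): V = q^-3 + q^-2 + q^-1 + 1
V(D2) = q^-5 + 2q^-3 + q^-1  [12 crossings, <D> = A^-14 + 2A^-6 + A^2, w = -6]
V(D3) = 1 + q + q^2 + q^3  (w +2, c 12, <D> = A^-6 + A^-2 + A^2 + A^6)
observation: 3 classes among 3 diagrams; unequal V(q) rules out equality


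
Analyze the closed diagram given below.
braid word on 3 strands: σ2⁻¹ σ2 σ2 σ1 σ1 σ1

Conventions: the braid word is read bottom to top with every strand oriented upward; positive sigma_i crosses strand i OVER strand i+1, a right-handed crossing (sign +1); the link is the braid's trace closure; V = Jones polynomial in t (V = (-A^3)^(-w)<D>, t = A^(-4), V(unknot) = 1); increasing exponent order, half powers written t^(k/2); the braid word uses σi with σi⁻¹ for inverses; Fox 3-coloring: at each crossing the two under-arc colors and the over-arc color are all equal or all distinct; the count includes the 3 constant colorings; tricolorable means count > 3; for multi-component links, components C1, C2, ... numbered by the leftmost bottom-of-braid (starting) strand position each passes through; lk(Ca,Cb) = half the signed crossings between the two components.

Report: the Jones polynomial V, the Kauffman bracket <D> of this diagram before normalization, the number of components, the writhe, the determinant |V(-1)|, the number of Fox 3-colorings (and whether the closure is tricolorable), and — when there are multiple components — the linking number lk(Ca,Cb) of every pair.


Jones polynomial: V(t) = t + t^3 - t^4
<D> = -A^-4 + 1 + A^8; writhe +4
components 1, writhe +4 (6 crossings)
3-colorings: 9 of 3^6, det 3 — tricolorable
note: the word shrinks to σ2 σ1 σ1 σ1 after cancelling


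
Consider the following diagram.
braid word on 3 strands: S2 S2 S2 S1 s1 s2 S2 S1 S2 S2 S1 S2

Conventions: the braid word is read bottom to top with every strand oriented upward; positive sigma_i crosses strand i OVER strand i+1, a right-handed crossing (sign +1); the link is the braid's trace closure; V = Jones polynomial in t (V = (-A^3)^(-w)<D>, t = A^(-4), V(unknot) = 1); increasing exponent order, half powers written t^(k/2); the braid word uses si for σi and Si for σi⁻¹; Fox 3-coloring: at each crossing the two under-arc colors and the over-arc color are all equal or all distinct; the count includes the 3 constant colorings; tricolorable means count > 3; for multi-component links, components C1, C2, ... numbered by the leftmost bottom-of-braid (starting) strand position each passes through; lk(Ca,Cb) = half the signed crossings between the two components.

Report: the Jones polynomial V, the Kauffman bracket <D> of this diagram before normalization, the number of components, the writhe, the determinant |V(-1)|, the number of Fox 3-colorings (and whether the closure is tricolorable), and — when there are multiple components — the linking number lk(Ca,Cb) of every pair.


V(t) = t^-9 + t^-7 + t^-5 + t^-3
bracket: A^-12 + A^-4 + A^4 + A^12, w = -8
3 components, writhe -8, over 12 crossings
lk(C1,C2) = -1
linking number lk(C1,C3) = -1
lk(C2,C3): -2
det 4, colorings 3 of 3^12 — not tricolorable
observation: det 4 = |V(-1)|; not divisible by 3, so not tricolorable


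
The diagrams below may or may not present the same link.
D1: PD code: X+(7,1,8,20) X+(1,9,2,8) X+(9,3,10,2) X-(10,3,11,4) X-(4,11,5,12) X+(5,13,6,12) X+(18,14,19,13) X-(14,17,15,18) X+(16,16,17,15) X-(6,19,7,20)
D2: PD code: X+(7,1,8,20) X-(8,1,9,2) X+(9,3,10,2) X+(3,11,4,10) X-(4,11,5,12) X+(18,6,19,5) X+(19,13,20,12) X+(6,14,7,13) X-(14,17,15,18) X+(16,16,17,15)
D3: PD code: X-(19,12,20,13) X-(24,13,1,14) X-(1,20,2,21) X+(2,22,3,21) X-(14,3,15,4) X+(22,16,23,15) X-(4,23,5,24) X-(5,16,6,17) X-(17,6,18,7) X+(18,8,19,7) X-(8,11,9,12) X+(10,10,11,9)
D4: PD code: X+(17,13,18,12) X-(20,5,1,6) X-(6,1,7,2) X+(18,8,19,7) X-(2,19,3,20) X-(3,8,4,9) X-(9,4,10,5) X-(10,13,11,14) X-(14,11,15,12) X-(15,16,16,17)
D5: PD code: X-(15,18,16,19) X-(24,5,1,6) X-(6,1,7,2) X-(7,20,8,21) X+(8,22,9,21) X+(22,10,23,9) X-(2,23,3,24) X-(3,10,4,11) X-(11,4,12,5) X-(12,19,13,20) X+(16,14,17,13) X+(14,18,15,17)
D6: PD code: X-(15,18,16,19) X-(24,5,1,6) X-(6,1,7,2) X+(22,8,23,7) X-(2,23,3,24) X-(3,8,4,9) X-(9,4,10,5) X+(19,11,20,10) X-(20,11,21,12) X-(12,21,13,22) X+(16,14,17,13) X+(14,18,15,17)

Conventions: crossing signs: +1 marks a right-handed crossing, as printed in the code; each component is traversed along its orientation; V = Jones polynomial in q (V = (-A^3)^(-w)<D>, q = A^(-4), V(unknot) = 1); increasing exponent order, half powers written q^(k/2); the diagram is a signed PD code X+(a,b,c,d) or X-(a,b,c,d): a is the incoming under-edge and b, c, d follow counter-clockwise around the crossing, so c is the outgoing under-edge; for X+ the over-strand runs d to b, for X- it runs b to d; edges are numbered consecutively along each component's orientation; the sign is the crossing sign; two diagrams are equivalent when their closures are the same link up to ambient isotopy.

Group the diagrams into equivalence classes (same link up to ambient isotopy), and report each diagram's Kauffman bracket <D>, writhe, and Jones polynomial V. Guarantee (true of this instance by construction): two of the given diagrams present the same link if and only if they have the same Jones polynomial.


classes: {D1} | {D2} | {D3, D4, D5, D6}
V(D1) = 1  [10 crossings, <D> = A^6, w = +2]
V(D2) = q + q^3 - q^4  (w +4, c 10, <D> = -A^-4 + 1 + A^8)
V(D3) = -q^-6 + q^-5 - q^-4 + 2q^-3 - q^-2 + q^-1  (w -4, c 12, <D> = A^-8 - A^-4 + 2 - A^4 + A^8 - A^12)
V(D4) = -q^-6 + q^-5 - q^-4 + 2q^-3 - q^-2 + q^-1  [10 crossings, <D> = A^-14 - A^-10 + 2A^-6 - A^-2 + A^2 - A^6, w = -6]
V(D5) = -q^-6 + q^-5 - q^-4 + 2q^-3 - q^-2 + q^-1  (w -4, c 12, <D> = A^-8 - A^-4 + 2 - A^4 + A^8 - A^12)
D6 (bracket A^-8 - A^-4 + 2 - A^4 + A^8 - A^12; 12 crossings at w = -4): V = -q^-6 + q^-5 - q^-4 + 2q^-3 - q^-2 + q^-1
note: 3 classes among 6 diagrams; unequal V(q) rules out equality


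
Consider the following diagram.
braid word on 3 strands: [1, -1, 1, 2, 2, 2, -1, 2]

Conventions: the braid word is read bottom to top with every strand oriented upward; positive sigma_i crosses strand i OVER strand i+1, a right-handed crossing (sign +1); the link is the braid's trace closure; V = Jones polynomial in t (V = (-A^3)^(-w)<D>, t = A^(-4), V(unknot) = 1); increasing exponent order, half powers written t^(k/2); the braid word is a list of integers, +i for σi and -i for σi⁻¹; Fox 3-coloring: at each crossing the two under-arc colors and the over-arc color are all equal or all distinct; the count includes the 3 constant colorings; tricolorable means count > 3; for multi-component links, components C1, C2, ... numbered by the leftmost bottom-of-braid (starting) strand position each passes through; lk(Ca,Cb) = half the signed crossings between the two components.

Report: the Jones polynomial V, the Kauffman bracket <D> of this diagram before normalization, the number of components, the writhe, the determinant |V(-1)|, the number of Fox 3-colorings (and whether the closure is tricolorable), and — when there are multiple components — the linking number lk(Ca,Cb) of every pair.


V = t + t^3 - t^4
<D> = -A^-4 + 1 + A^8 (w = +4)
1 component over 8 crossings, w = +4
9 Fox colorings among 3^8, |V(-1)| = 3: tricolorable
why: the span of V is 3, forcing >= 3 crossings in any diagram


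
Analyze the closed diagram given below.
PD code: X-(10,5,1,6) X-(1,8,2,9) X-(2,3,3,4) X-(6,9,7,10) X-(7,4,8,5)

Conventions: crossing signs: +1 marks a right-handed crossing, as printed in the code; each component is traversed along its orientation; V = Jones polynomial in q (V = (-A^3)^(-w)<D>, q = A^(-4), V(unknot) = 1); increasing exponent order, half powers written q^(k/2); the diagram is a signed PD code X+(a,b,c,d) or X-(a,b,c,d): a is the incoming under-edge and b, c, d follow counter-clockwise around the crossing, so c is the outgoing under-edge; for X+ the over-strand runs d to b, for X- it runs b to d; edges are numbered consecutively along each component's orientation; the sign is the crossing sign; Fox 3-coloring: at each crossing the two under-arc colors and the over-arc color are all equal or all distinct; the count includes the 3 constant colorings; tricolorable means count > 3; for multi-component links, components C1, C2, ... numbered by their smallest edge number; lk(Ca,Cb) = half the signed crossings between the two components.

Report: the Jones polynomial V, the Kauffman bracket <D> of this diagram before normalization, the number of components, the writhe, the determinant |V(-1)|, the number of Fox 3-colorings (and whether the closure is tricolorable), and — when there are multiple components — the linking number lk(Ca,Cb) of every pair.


Jones polynomial: V(q) = -q^-4 + q^-3 + q^-1
<D> = -A^-11 - A^-3 + A; writhe -5
components 1, writhe -5 (5 crossings)
3-colorings: 9 of 3^5, det 3 — tricolorable
note: V spans 3 powers of q: at least 3 crossings in any diagram


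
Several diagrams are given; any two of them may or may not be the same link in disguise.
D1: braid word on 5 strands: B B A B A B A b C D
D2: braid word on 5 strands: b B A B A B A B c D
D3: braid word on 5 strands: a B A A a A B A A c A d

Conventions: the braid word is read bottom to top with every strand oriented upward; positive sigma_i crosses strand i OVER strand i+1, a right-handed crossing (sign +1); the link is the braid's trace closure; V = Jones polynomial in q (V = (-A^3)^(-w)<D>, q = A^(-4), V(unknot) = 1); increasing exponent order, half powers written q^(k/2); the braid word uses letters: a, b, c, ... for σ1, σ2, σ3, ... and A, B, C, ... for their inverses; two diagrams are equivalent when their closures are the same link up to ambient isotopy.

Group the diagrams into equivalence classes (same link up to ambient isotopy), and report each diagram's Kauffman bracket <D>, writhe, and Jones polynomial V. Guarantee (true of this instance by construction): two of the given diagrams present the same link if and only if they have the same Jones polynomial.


classes: {D1, D2, D3}
V(D1) = 2q^-6 + q^-4 + q^-2  [10 crossings, <D> = A^-16 + A^-8 + 2, w = -8]
V(D2) = 2q^-6 + q^-4 + q^-2  (w -6, c 10, <D> = A^-10 + A^-2 + 2A^6)
V(D3) = 2q^-6 + q^-4 + q^-2  (w -4, c 12, <D> = A^-4 + A^4 + 2A^12)
insight: one V(q) for all 3 diagrams — one class (guaranteed)


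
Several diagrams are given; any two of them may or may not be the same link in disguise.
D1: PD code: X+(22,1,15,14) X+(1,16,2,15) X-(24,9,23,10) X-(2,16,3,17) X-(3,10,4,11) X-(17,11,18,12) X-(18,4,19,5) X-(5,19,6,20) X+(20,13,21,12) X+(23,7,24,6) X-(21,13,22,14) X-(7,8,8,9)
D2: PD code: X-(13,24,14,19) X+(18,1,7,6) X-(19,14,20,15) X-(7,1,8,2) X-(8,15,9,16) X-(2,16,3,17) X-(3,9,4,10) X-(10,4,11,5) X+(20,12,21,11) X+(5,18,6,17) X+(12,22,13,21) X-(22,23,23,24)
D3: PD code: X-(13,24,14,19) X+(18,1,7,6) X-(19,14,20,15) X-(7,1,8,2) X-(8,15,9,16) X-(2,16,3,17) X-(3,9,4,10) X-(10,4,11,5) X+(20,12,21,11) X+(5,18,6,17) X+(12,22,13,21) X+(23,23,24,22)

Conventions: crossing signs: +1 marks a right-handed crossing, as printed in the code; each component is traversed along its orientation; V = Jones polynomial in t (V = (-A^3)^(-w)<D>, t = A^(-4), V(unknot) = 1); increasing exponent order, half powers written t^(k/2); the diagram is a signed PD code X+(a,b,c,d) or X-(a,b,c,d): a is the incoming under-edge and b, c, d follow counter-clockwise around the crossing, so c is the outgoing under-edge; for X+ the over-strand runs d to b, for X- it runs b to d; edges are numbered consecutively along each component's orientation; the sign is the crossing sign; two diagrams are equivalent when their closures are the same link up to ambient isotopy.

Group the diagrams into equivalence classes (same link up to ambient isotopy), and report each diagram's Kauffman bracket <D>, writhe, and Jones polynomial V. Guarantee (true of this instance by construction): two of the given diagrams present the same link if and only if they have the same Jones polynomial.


grouping into links: {D1, D2, D3}
V(D1) = t^-3 + t^-2 + t^-1 + 1  (w -4, c 12, <D> = A^-12 + A^-8 + A^-4 + 1)
V(D2) = t^-3 + t^-2 + t^-1 + 1  [12 crossings, <D> = A^-12 + A^-8 + A^-4 + 1, w = -4]
D3 (bracket A^-6 + A^-2 + A^2 + A^6; 12 crossings at w = -2): V = t^-3 + t^-2 + t^-1 + 1
why: all 3 diagrams share one V(t), hence one class


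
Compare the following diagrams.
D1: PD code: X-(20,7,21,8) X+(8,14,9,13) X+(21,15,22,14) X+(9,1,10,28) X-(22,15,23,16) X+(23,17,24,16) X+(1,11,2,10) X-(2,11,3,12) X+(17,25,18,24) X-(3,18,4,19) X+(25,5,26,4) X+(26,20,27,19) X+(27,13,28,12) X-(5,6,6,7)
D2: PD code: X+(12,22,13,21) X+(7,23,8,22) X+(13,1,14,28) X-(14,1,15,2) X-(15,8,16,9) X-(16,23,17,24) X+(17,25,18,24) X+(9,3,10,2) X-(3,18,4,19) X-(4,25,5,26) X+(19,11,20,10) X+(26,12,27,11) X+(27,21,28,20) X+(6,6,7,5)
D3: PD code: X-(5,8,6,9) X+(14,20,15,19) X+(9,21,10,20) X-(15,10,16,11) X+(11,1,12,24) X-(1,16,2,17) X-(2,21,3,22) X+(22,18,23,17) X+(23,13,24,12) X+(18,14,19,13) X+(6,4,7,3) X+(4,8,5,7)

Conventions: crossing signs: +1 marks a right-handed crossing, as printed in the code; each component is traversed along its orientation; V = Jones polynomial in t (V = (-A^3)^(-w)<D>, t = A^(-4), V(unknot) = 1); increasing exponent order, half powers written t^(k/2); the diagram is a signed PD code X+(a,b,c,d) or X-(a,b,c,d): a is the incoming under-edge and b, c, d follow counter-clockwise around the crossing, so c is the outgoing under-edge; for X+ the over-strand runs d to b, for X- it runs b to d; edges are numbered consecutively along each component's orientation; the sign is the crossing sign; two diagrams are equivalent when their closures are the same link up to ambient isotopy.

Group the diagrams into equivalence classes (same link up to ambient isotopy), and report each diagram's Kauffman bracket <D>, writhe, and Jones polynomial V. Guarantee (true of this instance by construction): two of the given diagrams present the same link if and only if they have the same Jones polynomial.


grouping into links: {D1} | {D2, D3}
V(D1) = 2t - 2t^2 + 3t^3 - 3t^4 + 2t^5 - 2t^6 + t^7  (w +4, c 14, <D> = A^-16 - 2A^-12 + 2A^-8 - 3A^-4 + 3 - 2A^4 + 2A^8)
V(D2) = t^-1 - 1 + 2t - 2t^2 + 2t^3 - 2t^4 + t^5  (w +4, c 14, <D> = A^-8 - 2A^-4 + 2 - 2A^4 + 2A^8 - A^12 + A^16)
D3 (bracket A^-8 - 2A^-4 + 2 - 2A^4 + 2A^8 - A^12 + A^16; 12 crossings at w = +4): V = t^-1 - 1 + 2t - 2t^2 + 2t^3 - 2t^4 + t^5
why: V(t) takes 2 values over 3 diagrams, fixing the grouping


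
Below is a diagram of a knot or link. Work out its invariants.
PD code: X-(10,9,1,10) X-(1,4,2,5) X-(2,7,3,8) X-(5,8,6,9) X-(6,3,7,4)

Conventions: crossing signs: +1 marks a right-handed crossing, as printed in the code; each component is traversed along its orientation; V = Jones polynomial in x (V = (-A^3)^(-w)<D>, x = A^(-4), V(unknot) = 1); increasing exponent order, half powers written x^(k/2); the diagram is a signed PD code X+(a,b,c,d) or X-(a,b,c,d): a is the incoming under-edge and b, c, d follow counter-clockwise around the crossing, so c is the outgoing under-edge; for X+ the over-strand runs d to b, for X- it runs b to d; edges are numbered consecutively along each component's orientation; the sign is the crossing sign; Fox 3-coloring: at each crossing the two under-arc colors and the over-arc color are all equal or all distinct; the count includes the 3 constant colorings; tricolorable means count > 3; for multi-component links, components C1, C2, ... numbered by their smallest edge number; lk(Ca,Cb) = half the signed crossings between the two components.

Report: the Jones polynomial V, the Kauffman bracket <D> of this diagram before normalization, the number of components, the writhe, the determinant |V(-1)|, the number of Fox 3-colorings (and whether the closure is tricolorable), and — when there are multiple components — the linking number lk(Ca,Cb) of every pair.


Jones polynomial: V(x) = -x^-4 + x^-3 + x^-1
<D> = -A^-11 - A^-3 + A; writhe -5
components 1, writhe -5 (5 crossings)
3-colorings: 9 of 3^5, det 3 — tricolorable
note: w = -5 shifts under R1 moves; the (-A^3)^(5) factor cancels that in V


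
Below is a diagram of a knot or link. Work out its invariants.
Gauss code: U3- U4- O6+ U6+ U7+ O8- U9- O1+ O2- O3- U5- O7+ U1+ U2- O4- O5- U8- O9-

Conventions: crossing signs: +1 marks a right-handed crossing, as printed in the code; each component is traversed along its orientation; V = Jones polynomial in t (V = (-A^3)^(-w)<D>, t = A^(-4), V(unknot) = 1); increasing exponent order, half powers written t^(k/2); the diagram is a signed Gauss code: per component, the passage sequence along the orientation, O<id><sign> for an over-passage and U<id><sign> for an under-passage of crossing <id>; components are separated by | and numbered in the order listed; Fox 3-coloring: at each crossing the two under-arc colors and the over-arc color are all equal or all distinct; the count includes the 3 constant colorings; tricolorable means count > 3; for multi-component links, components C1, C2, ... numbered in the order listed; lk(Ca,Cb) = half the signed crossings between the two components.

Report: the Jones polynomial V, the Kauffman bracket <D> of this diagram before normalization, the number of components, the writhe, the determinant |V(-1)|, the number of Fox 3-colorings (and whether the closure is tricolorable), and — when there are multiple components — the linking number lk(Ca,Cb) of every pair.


V = -t^-4 + t^-3 + t^-1
<D> = -A^-5 - A^3 + A^7 (w = -3)
1 component over 9 crossings, w = -3
9 Fox colorings among 3^9, |V(-1)| = 3: tricolorable
why: V spans 3 powers of t: at least 3 crossings in any diagram


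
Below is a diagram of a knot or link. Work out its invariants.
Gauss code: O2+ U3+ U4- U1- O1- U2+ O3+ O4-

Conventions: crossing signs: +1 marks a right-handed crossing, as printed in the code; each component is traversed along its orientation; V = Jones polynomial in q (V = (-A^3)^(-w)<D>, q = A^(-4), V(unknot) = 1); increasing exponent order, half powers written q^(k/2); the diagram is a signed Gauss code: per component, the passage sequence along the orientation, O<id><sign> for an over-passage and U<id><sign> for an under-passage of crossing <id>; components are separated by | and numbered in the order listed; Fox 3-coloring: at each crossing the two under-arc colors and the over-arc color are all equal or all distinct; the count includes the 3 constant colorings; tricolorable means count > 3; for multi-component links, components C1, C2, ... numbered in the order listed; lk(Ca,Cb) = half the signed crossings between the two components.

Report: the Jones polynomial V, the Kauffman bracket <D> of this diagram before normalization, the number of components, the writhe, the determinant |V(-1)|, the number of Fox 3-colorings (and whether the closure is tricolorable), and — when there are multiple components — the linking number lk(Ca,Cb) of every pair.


V(q) = 1
bracket: 1, w = 0
1 component, writhe 0, over 4 crossings
det 1, colorings 3 of 3^4 — not tricolorable
observation: |V(-1)| = 1: so not tricolorable, since 3 does not divide 1


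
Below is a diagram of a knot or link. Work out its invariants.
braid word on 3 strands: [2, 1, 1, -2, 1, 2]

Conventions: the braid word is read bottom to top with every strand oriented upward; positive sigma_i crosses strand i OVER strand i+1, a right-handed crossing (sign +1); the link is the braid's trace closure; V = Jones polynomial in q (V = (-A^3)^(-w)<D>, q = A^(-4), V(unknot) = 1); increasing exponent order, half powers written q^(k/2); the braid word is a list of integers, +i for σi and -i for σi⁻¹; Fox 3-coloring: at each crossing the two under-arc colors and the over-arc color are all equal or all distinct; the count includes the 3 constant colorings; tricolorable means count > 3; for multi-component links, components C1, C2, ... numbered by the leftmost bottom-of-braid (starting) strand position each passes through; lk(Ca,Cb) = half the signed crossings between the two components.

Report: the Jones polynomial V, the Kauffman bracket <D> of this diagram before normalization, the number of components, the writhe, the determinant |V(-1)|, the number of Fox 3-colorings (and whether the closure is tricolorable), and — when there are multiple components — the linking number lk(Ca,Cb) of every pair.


V(q) = q - q^2 + 2q^3 - q^4 + q^5 - q^6
bracket: -A^-12 + A^-8 - A^-4 + 2 - A^4 + A^8, w = +4
1 component, writhe +4, over 6 crossings
det 7, colorings 3 of 3^6 — not tricolorable
observation: w = +4 (over 6 crossings) is diagram-only; (-A^3)^(-4) removes it from V


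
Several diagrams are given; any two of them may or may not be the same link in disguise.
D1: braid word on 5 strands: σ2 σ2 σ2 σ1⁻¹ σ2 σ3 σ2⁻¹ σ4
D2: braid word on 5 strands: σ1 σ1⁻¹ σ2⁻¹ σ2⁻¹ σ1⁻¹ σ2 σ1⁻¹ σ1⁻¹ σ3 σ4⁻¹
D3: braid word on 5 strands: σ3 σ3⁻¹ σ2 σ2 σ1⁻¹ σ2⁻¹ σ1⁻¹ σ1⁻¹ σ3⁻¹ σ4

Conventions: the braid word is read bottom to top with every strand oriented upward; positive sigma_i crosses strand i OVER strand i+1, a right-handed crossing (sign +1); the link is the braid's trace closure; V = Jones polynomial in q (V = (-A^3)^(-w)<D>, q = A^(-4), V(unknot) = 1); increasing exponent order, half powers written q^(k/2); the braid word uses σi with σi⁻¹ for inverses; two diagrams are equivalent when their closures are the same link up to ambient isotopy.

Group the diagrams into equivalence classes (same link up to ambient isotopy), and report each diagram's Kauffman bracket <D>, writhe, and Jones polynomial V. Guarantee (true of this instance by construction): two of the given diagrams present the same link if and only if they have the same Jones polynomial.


equivalence classes: {D1} | {D2} | {D3}
D1 (bracket -A^-4 + 1 + A^8; 8 crossings at w = +4): V = q + q^3 - q^4
D2 (bracket A^-8 - A^-4 + 2 - A^4 + A^8 - A^12; 10 crossings at w = -4): V = -q^-6 + q^-5 - q^-4 + 2q^-3 - q^-2 + q^-1
V(D3) = 1  (w -2, c 10, <D> = A^-6)
observation: 3 classes among 3 diagrams; unequal V(q) rules out equality


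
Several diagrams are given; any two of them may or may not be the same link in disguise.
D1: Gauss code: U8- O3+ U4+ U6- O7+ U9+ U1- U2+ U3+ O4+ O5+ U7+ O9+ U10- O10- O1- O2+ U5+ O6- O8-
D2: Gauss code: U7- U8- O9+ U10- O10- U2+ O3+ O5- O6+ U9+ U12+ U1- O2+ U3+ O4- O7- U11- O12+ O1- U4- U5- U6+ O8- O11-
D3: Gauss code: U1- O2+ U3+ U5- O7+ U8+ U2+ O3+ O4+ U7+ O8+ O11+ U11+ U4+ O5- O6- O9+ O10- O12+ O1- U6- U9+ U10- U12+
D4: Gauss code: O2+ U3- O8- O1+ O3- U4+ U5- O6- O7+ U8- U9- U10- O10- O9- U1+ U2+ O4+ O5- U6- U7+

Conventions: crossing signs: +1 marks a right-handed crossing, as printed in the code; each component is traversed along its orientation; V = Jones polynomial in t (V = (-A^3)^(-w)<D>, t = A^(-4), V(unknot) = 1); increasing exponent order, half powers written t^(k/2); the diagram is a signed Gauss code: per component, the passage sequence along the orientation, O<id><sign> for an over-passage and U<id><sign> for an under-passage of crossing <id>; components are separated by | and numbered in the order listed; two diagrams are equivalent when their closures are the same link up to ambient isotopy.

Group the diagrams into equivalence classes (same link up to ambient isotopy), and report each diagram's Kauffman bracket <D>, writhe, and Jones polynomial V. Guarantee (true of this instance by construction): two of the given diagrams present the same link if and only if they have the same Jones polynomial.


grouping into links: {D1, D3} | {D2} | {D4}
V(D1) = t - t^2 + 2t^3 - t^4 + t^5 - t^6  (w +2, c 10, <D> = -A^-18 + A^-14 - A^-10 + 2A^-6 - A^-2 + A^2)
D2 (bracket -A^-18 + A^-14 - A^-10 + 3A^-6 - A^-2 + A^2 - A^6; 12 crossings at w = -2): V = -t^-3 + t^-2 - t^-1 + 3 - t + t^2 - t^3
V(D3) = t - t^2 + 2t^3 - t^4 + t^5 - t^6  [12 crossings, <D> = -A^-12 + A^-8 - A^-4 + 2 - A^4 + A^8, w = +4]
D4 (bracket A^-6; 10 crossings at w = -2): V = 1
key observation: 3 classes among 4 diagrams; unequal V(t) rules out equality
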